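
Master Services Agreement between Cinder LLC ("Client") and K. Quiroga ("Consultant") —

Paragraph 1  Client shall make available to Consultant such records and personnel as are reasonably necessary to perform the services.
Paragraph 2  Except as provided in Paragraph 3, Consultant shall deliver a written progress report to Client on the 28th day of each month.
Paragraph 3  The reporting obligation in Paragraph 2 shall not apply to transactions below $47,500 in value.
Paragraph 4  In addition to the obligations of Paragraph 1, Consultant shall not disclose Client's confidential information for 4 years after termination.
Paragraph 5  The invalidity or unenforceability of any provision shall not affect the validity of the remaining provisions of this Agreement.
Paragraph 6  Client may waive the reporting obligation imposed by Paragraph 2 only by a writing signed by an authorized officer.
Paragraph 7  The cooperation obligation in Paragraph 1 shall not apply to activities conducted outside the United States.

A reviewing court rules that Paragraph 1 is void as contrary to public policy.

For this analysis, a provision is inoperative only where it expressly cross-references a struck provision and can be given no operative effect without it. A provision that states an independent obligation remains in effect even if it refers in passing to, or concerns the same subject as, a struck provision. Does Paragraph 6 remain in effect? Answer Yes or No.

Yes

Paragraph 1 is struck. Paragraph 7 has no operative effect of its own apart from Paragraph 1 and is therefore inoperative. Paragraph 4 mentions Paragraph 1 but its own obligation stands independently of Paragraph 1, so Paragraph 4 is not affected. Paragraph 5 is a severability clause and preserves every provision that can still be given independent effect. Paragraph 2, Paragraph 3, Paragraph 4, Paragraph 5, and Paragraph 6 remain in effect. Paragraph 6 is among the surviving provisions, so the answer is yes.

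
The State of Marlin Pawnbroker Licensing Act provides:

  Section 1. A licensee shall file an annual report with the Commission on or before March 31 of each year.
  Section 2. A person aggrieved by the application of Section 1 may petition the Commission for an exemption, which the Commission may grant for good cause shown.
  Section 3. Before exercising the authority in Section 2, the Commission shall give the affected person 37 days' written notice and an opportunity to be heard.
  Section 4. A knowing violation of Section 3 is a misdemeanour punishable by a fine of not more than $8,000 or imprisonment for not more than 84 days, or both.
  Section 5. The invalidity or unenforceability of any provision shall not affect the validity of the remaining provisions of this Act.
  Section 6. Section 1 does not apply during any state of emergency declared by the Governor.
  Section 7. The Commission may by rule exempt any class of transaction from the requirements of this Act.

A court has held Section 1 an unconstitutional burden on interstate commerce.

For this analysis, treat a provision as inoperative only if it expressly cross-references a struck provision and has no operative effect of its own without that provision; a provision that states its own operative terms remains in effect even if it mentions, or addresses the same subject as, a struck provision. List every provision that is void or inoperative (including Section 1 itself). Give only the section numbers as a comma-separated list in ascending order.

1, 2, 3, 4, 6

Section 1 is struck. Section 2 merely fixes the exemption procedure for Section 1; with Section 1 gone it has nothing to operate on and falls away. Section 6 has no operative effect of its own apart from Section 1 and is therefore inoperative. The only function of Section 3 is the notice-and-hearing requirement for Section 2, so it cannot stand once Section 2 is removed. Section 4 has no operative effect of its own apart from Section 3 and is therefore inoperative. Section 5 is a severability clause and preserves every provision that can still be given independent effect. The provisions still in force are Section 5 and Section 7.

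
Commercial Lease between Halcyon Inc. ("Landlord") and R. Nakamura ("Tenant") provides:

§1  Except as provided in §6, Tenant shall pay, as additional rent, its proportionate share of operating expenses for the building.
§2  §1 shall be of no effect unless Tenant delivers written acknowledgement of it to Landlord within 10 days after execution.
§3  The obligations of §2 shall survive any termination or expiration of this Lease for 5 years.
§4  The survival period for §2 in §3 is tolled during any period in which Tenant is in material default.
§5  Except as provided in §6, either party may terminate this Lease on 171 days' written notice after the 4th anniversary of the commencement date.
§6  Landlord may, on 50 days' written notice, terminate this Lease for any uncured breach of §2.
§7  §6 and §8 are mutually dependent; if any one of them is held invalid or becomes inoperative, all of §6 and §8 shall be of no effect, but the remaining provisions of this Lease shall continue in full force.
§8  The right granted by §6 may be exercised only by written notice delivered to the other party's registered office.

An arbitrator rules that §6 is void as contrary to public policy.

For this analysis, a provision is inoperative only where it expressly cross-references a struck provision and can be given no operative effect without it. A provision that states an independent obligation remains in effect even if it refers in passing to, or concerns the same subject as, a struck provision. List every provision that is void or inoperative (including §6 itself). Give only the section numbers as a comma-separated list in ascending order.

6, 8

§6 is struck. §8 merely fixes the notice requirement for §6; with §6 gone it has nothing to operate on and falls away. §5 mentions §6 but its own obligation stands independently of §6, so §5 is not affected. Although §1 refers to §6, its operative terms do not depend on §6, so it remains in effect. §7 declares §6 and §8 mutually dependent; since one of them has fallen, all of them are of no effect. The remainder continues in force under §7. §1, §2, §3, §4, §5, and §7 remain in effect.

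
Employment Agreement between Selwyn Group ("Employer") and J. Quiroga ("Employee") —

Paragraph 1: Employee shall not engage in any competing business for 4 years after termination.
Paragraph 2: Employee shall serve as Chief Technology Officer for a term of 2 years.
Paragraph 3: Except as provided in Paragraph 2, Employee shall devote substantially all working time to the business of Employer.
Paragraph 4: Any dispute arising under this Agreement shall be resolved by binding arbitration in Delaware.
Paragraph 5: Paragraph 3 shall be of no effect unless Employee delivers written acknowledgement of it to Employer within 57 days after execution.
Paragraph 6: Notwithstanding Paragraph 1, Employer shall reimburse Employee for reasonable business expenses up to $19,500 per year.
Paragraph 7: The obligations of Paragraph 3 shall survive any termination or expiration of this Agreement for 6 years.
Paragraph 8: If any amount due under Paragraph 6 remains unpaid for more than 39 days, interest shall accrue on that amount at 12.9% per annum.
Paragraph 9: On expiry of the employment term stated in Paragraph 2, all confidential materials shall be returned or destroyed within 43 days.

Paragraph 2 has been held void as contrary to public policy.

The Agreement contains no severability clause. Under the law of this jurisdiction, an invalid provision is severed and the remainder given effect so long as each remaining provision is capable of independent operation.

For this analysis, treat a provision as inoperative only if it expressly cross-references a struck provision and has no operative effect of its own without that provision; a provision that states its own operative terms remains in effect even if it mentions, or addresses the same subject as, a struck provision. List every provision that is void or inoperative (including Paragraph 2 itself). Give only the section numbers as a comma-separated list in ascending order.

2, 9

Paragraph 2 is struck. Paragraph 9 merely fixes the return obligation tied to Paragraph 2; with Paragraph 2 gone it has nothing to operate on and falls away. Although Paragraph 3 refers to Paragraph 2, its operative terms do not depend on Paragraph 2, so it remains in effect. With no severability clause, the stated default rule severs what cannot stand and enforces each remaining provision that can operate on its own. The provisions still in force are Paragraph 1, Paragraph 3, Paragraph 4, Paragraph 5, Paragraph 6, Paragraph 7, and Paragraph 8.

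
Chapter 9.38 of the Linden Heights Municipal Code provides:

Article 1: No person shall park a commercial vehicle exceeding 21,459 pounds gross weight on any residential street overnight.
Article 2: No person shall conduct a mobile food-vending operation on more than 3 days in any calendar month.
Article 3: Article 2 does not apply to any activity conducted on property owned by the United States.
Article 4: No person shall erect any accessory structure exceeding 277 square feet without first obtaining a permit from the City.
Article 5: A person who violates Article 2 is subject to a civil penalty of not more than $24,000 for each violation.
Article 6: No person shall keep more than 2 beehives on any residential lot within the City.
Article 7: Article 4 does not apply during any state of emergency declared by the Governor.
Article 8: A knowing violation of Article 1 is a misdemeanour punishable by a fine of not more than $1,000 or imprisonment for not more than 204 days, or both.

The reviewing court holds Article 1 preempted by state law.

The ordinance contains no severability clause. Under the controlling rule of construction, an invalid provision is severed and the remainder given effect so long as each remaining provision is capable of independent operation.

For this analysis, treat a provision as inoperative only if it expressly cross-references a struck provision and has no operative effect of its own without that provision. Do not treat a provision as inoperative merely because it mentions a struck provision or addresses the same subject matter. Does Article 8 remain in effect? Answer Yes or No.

No

Article 1 is struck. Article 8 has no operative effect of its own apart from Article 1 and is therefore inoperative. With no severability clause, the stated default rule severs what cannot stand and enforces each remaining provision that can operate on its own. Article 2, Article 3, Article 4, Article 5, Article 6, and Article 7 remain in effect. Article 8 is among the inoperative provisions, so the answer is no.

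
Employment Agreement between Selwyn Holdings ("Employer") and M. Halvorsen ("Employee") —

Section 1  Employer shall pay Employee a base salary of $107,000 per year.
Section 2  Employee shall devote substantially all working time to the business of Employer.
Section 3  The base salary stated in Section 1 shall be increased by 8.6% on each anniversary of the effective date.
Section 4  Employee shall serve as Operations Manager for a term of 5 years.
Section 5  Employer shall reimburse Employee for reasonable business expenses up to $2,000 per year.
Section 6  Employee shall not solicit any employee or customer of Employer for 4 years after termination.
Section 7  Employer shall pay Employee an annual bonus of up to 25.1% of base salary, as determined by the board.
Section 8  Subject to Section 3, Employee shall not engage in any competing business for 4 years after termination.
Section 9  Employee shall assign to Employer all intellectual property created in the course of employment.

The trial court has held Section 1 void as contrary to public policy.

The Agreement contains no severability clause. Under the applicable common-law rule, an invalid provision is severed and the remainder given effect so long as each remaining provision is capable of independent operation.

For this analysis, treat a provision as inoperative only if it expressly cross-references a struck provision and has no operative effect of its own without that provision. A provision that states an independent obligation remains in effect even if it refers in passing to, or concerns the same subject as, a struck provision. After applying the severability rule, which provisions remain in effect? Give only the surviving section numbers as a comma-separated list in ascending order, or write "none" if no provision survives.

Section 1 is struck. Section 3 has no operative effect of its own apart from Section 1 and is therefore inoperative. Although Section 8 refers to Section 3, its operative terms do not depend on Section 3, so it remains in effect. Under the stated default rule, only provisions that cannot operate independently fall away; the rest are enforced. The provisions still in force are Section 2, Section 4, Section 5, Section 6, Section 7, Section 8, and Section 9.

2, 4, 5, 6, 7, 8, 9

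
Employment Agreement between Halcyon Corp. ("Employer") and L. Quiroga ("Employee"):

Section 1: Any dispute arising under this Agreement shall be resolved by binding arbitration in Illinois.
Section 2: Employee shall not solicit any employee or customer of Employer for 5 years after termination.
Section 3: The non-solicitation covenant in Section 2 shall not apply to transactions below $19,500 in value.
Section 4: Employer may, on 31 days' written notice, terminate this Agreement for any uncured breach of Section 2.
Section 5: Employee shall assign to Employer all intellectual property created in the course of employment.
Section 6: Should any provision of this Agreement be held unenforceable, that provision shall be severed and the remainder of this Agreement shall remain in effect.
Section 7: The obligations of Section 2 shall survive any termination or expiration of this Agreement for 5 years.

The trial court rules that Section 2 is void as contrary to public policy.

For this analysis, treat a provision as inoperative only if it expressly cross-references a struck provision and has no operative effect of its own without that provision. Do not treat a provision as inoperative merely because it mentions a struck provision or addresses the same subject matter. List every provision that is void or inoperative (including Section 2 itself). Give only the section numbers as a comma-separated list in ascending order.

2, 3, 4, 7

Section 2 is struck. The whole of Section 3 is the carve-out from the non-solicitation covenant, defined by reference to Section 2, so Section 3 cannot stand once Section 2 is removed. Section 4 merely fixes the termination right for breach of Section 2; with Section 2 gone it has nothing to operate on and falls away. Section 7 operates only by reference to Section 2, so it falls with Section 2. Under the severability clause in Section 6, the remaining provisions continue in force. Section 1, Section 5, and Section 6 remain in effect.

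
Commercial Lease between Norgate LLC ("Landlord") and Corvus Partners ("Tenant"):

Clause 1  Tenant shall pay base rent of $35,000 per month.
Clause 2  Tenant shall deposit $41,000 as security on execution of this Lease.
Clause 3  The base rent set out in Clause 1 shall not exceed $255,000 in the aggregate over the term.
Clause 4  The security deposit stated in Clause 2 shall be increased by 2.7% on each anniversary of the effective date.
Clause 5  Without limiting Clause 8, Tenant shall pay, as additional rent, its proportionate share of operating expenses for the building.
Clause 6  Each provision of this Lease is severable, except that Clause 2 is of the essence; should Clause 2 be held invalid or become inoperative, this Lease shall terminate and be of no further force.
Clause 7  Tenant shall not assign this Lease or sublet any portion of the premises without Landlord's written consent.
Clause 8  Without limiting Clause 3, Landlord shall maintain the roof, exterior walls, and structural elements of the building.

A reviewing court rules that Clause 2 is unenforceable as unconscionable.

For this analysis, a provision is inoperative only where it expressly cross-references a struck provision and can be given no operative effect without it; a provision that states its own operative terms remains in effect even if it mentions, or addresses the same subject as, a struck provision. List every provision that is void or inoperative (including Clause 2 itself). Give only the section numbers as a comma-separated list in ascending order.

1, 2, 3, 4, 5, 6, 7, 8

Clause 2 is struck. The whole of Clause 4 is the escalation of the security deposit, defined by reference to Clause 2, so Clause 4 cannot stand once Clause 2 is removed. Clause 6 makes Clause 2 an essential term, and Clause 2 is the provision held invalid; under Clause 6, the entire Lease is therefore void. No provision of the Lease survives.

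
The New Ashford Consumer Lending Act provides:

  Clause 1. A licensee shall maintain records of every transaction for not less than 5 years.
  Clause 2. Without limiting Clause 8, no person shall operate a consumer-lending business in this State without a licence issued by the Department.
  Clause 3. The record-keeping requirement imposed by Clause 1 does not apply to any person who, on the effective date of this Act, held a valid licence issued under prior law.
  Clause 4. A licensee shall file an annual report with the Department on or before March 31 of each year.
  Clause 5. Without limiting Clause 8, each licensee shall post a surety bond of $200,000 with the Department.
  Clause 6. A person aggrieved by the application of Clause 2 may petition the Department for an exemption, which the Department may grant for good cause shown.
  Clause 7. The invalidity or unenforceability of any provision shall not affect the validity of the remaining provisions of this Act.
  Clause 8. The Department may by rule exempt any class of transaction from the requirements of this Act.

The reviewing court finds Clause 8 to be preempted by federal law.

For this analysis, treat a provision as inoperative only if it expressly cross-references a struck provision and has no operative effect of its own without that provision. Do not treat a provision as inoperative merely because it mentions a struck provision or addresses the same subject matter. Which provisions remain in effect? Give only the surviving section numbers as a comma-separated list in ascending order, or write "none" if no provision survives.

1, 2, 3, 4, 5, 6, 7

Clause 8 is struck. Although Clause 5 refers to Clause 8, its operative terms do not depend on Clause 8, so it remains in effect. Although Clause 2 refers to Clause 8, its operative terms do not depend on Clause 8, so it remains in effect. Nothing else in the Act is defined by reference to Clause 8. Clause 7 is a severability clause and preserves every provision that can still be given independent effect. Clause 1, Clause 2, Clause 3, Clause 4, Clause 5, Clause 6, and Clause 7 remain in effect.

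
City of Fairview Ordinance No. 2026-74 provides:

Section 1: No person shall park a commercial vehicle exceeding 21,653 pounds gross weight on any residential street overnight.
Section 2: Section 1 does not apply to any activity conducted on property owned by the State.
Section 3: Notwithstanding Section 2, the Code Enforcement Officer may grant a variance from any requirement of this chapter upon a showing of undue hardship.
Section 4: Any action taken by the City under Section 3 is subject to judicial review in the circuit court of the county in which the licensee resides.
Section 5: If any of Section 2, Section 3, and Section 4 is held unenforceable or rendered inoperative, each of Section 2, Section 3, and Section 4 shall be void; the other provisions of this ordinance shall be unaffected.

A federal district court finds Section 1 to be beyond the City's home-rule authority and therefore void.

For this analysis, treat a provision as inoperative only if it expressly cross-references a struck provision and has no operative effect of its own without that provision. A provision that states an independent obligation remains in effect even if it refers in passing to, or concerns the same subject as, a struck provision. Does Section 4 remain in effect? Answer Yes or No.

Section 1 is struck. The only function of Section 2 is the public-property exemption from Section 1, so it cannot stand once Section 1 is removed. Section 5 declares Section 2, Section 3, and Section 4 mutually dependent; since one of them has fallen, all of them are of no effect. That brings down Section 3 and Section 4 as well. The remainder continues in force under Section 5. Only Section 5 remains in effect. Section 4 is among the inoperative provisions, so the answer is no.

No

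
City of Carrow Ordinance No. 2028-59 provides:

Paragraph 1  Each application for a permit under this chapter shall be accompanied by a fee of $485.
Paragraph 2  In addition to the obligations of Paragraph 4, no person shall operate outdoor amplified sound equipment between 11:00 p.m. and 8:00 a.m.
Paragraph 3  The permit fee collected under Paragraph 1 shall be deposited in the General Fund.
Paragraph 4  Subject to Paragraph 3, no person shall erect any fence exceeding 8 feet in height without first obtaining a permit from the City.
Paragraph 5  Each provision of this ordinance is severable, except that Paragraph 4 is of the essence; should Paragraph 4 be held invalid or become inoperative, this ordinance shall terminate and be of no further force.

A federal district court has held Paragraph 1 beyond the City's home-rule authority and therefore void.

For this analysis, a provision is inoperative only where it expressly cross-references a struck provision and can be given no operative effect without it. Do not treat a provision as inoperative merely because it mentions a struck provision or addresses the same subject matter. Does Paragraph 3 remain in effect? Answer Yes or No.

No

Paragraph 1 is struck. Paragraph 3 has no operative effect of its own apart from Paragraph 1 and is therefore inoperative. Paragraph 4 mentions Paragraph 3 but its own obligation stands independently of Paragraph 3, so Paragraph 4 is not affected. Paragraph 5 makes Paragraph 4 an essential term, but Paragraph 4 is unaffected, so the severability proviso in Paragraph 5 preserves the remaining provisions. Paragraph 2, Paragraph 4, and Paragraph 5 remain in effect. Paragraph 3 is among the inoperative provisions, so the answer is no.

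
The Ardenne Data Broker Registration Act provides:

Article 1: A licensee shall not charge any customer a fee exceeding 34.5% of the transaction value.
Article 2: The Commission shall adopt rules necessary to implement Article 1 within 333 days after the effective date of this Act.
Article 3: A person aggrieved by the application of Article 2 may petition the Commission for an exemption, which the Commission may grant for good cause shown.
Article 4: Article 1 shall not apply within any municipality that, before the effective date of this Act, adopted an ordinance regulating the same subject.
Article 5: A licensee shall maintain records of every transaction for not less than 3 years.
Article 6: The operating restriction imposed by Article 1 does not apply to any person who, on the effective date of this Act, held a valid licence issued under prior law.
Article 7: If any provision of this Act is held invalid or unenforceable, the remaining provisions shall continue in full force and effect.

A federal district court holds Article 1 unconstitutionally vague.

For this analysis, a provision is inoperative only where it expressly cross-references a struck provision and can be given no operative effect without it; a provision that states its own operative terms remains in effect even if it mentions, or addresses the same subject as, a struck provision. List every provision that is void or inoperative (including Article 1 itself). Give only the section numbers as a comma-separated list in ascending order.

Article 1 is struck. The only function of Article 2 is the rulemaking mandate for Article 1, so it cannot stand once Article 1 is removed. Article 4 has no operative effect of its own apart from Article 1 and is therefore inoperative. The only function of Article 6 is the grandfather exemption from Article 1, so it cannot stand once Article 1 is removed. Article 3 operates only by reference to Article 2, so it falls with Article 2. Article 7 is a severability clause and preserves every provision that can still be given independent effect. That leaves Article 5 and Article 7 in effect.

1, 2, 3, 4, 6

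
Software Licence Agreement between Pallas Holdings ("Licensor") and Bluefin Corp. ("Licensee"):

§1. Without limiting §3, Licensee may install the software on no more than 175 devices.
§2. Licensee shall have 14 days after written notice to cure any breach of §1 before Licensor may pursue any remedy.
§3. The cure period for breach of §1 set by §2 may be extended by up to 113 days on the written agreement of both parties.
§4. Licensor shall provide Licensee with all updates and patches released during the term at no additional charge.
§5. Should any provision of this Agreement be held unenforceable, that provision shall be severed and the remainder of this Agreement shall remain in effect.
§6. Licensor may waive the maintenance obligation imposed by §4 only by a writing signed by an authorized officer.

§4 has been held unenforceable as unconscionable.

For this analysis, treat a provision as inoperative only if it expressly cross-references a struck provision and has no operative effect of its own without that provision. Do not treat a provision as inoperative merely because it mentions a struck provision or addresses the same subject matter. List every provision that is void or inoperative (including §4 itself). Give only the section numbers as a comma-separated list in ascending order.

4, 6

§4 is struck. The only function of §6 is the waiver condition for §4, so it cannot stand once §4 is removed. Under the severability clause in §5, the remaining provisions continue in force. §1, §2, §3, and §5 remain in effect.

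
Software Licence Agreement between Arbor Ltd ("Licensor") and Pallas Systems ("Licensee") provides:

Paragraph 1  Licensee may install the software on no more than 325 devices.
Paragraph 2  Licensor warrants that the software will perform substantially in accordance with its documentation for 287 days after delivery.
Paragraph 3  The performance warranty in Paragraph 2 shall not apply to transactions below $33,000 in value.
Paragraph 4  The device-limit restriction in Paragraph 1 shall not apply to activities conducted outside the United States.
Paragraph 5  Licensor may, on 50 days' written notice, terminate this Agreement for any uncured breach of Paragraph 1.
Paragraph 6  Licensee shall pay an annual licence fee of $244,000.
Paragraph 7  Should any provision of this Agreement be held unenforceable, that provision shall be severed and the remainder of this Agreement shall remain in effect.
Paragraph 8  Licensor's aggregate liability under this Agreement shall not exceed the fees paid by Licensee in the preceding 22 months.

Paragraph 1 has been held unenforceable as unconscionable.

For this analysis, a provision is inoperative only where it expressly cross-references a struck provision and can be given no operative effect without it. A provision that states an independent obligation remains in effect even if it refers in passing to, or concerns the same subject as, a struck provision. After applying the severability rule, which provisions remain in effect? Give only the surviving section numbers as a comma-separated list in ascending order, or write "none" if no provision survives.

Paragraph 1 is struck. Paragraph 4 operates only by reference to Paragraph 1, so it falls with Paragraph 1. Paragraph 5 has no operative effect of its own apart from Paragraph 1 and is therefore inoperative. Under the severability clause in Paragraph 7, the remaining provisions continue in force. Paragraph 2, Paragraph 3, Paragraph 6, Paragraph 7, and Paragraph 8 remain in effect.

2, 3, 6, 7, 8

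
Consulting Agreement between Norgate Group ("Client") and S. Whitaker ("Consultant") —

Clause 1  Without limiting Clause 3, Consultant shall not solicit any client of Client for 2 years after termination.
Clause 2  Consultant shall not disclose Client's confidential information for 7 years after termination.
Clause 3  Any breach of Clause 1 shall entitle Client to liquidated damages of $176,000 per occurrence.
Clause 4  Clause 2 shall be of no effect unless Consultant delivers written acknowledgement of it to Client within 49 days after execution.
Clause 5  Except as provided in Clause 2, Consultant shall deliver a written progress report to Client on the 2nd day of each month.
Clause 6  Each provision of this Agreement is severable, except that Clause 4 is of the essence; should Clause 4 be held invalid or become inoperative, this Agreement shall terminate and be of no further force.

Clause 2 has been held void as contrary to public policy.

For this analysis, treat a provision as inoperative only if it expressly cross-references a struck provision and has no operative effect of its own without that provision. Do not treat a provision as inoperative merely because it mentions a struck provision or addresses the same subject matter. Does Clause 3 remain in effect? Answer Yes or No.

No

Clause 2 is struck. Clause 4 merely fixes the acknowledgement condition for Clause 2; with Clause 2 gone it has nothing to operate on and falls away. Clause 6 makes Clause 4 an essential term, and Clause 4 has been rendered inoperative by the cascade; under Clause 6, the entire Agreement is therefore void. No provision of the Agreement survives. Clause 3 is among the inoperative provisions, so the answer is no.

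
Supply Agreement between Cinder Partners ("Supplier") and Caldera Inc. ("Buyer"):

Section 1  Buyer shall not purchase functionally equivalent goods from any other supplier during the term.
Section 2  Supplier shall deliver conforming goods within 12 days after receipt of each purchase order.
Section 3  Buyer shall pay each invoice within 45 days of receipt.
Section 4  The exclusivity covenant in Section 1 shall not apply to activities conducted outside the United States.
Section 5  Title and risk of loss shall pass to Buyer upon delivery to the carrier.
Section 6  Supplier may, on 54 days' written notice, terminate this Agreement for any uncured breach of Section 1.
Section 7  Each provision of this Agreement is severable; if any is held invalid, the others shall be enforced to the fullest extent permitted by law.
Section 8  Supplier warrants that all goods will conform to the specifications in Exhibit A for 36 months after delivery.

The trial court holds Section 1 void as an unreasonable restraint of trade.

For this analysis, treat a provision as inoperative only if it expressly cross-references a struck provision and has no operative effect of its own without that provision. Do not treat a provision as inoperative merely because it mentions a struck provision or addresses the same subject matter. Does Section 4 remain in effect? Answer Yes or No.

Section 1 is struck. The whole of Section 4 is the carve-out from the exclusivity covenant, defined by reference to Section 1, so Section 4 cannot stand once Section 1 is removed. Section 6 has no operative effect of its own apart from Section 1 and is therefore inoperative. Section 7 is a severability clause and preserves every provision that can still be given independent effect. The provisions still in force are Section 2, Section 3, Section 5, Section 7, and Section 8. Section 4 is among the inoperative provisions, so the answer is no.

No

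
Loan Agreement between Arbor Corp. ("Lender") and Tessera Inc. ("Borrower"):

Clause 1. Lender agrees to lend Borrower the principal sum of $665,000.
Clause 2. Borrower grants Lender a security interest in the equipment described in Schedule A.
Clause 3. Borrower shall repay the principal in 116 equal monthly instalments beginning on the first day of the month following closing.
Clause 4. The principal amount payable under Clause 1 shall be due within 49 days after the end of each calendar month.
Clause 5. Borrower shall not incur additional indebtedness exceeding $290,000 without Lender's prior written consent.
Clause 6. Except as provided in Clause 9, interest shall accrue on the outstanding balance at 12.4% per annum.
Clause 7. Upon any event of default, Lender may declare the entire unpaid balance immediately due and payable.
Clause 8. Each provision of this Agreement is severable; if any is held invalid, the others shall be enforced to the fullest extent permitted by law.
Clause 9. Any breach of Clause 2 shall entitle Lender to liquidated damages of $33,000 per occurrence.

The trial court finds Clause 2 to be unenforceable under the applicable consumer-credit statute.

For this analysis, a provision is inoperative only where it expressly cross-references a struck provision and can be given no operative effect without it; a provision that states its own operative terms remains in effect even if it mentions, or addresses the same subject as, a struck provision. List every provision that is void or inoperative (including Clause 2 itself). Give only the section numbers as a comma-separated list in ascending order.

2, 9

Clause 2 is struck. The whole of Clause 9 is the liquidated-damages amount, defined by reference to Clause 2, so Clause 9 cannot stand once Clause 2 is removed. Although Clause 6 refers to Clause 9, its operative terms do not depend on Clause 9, so it remains in effect. Under the severability clause in Clause 8, the remaining provisions continue in force. The provisions still in force are Clause 1, Clause 3, Clause 4, Clause 5, Clause 6, Clause 7, and Clause 8.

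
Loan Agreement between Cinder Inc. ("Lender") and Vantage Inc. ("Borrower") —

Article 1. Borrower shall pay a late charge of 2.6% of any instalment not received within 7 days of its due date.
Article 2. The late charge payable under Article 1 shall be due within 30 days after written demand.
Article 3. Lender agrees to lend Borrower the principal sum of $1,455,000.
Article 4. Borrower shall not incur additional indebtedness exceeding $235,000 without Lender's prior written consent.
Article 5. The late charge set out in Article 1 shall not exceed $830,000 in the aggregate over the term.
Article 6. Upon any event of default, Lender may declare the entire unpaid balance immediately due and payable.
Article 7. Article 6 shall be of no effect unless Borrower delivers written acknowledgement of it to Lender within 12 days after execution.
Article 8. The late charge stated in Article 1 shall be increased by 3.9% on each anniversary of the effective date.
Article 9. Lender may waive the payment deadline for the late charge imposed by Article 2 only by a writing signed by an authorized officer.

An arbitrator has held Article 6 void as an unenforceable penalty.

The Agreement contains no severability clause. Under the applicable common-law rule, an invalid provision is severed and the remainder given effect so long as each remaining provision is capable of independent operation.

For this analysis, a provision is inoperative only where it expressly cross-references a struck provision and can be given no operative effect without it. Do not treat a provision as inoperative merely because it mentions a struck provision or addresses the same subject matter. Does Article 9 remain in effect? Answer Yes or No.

Article 6 is struck. The only function of Article 7 is the acknowledgement condition for Article 6, so it cannot stand once Article 6 is removed. With no severability clause, the stated default rule severs what cannot stand and enforces each remaining provision that can operate on its own. Article 1, Article 2, Article 3, Article 4, Article 5, Article 8, and Article 9 remain in effect. Article 9 is among the surviving provisions, so the answer is yes.

Yes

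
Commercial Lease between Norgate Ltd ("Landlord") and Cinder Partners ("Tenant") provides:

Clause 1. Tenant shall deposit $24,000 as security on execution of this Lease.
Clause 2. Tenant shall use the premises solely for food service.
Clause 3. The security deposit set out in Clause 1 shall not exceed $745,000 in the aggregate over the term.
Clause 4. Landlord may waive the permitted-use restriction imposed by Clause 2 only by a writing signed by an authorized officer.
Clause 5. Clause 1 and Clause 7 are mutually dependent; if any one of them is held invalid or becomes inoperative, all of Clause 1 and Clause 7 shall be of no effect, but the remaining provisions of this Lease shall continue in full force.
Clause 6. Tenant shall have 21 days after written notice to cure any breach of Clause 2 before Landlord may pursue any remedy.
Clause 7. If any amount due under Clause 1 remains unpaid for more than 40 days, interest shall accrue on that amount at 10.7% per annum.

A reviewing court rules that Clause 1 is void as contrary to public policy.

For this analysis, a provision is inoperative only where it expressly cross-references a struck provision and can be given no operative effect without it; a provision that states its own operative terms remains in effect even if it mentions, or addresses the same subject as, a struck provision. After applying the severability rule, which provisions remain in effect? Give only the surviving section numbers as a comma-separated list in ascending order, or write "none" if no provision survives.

2, 4, 5, 6

Clause 1 is struck. Clause 3 does nothing except set the aggregate cap on the security deposit by reference to Clause 1; with Clause 1 gone it has no independent effect and is inoperative. Clause 7 does nothing except set the default interest on the security deposit by reference to Clause 1; with Clause 1 gone it has no independent effect and is inoperative. Clause 5 declares Clause 1 and Clause 7 mutually dependent; since one of them has fallen, all of them are of no effect. The remainder continues in force under Clause 5. Clause 2, Clause 4, Clause 5, and Clause 6 remain in effect.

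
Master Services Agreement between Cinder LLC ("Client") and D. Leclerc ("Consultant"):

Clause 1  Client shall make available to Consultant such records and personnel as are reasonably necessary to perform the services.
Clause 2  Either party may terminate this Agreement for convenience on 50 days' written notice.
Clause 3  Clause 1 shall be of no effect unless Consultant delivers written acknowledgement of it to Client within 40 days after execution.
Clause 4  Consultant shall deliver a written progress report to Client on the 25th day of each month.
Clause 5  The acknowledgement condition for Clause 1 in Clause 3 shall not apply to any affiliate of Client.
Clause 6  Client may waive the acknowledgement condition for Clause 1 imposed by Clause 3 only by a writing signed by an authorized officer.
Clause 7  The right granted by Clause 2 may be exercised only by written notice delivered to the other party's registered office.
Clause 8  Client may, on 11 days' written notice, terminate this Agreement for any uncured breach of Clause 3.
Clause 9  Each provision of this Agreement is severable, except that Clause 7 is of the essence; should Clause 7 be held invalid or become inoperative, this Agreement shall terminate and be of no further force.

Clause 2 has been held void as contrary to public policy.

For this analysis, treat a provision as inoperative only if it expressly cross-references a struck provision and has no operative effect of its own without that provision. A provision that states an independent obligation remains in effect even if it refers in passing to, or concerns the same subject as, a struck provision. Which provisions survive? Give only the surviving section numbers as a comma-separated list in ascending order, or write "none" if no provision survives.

Clause 2 is struck. Clause 7 operates only by reference to Clause 2, so it falls with Clause 2. Clause 9 makes Clause 7 an essential term, and Clause 7 has been rendered inoperative by the cascade; under Clause 9, the entire Agreement is therefore void. No provision of the Agreement survives.

none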